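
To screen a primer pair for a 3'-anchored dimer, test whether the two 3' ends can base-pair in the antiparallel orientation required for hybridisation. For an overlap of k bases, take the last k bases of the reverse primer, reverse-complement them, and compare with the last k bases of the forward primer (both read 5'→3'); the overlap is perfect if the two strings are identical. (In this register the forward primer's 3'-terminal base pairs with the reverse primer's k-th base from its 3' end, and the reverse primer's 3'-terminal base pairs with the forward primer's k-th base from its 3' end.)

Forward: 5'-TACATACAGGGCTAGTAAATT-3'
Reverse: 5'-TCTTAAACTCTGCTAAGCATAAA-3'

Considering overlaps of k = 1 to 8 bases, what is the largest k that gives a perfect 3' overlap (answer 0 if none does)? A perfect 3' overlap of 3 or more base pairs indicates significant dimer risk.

Last 8 bases (5'→3') — forward …AGTAAATT, reverse …AGCATAAA.
Reverse complement of the reverse primer's last 8 bases: TTTATGCT; its first k bases are the reverse complement of the reverse primer's last k bases, so a perfect k-base overlap needs the forward primer's last k bases to equal them.
Comparing (forward last k vs required): k=1: T vs T ✓; k=2: TT vs TT ✓; k=3: ATT vs TTT ✗; k=4: AATT vs TTTA ✗; k=5: AAATT vs TTTAT ✗; k=6: TAAATT vs TTTATG ✗; k=7: GTAAATT vs TTTATGC ✗; k=8: AGTAAATT vs TTTATGCT ✗.
Perfect overlaps at k = 1, 2; the largest is 2.

Longest perfect overlap: 2 complementary base pairs; below the dimer-risk threshold (threshold 3).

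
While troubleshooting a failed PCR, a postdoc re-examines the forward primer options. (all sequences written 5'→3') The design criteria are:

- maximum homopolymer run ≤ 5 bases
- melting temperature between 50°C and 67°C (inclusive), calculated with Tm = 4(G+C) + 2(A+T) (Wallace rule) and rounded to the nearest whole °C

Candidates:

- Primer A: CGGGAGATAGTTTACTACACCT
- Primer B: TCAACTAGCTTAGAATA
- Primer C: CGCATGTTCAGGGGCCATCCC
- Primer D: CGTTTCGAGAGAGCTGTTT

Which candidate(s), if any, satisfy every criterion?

Primer A and Primer D.

Primer A (22 nt, A=6 T=6 G=5 C=5): longest run = 3 ✓; Tm = 2·12 + 4·10 = 64°C ✓ — passes.
Primer B (17 nt, A=7 T=5 G=2 C=3): longest run = 2 ✓; Tm = 2·12 + 4·5 = 44°C, outside 50–67°C ✗ — fails.
Primer C (21 nt, A=3 T=4 G=6 C=8): longest run = 4 ✓; Tm = 2·7 + 4·14 = 70°C, outside 50–67°C ✗ — fails.
Primer D (19 nt, A=3 T=7 G=6 C=3): longest run = 3 ✓; Tm = 2·10 + 4·9 = 56°C ✓ — passes.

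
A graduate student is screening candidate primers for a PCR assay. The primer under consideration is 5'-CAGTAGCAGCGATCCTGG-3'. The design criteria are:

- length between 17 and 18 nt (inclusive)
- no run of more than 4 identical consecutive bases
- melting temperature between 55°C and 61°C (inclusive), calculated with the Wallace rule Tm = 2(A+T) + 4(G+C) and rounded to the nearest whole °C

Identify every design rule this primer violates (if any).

Meets all criteria.

Base counts: A=4, T=3, G=6, C=5 (length 18).
length: length 18 ✓
homopolymer run: longest run = 2 ✓
Tm: Tm = 2·7 + 4·11 = 58°C ✓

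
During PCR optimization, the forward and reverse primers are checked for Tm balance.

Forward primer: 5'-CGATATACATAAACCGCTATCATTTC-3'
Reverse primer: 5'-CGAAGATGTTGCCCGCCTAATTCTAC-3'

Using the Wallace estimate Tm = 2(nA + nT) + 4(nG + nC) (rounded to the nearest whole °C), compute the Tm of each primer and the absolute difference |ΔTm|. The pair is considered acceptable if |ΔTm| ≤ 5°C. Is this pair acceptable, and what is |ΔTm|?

|ΔTm| = 8°C; the pair is not acceptable.

Forward: A=9 T=8 G=2 C=7 → Tm = 2·17 + 4·9 = 70°C.
Reverse: A=6 T=7 G=5 C=8 → Tm = 2·13 + 4·13 = 78°C.
|ΔTm| = |70 − 78| = 8°C, > 5°C.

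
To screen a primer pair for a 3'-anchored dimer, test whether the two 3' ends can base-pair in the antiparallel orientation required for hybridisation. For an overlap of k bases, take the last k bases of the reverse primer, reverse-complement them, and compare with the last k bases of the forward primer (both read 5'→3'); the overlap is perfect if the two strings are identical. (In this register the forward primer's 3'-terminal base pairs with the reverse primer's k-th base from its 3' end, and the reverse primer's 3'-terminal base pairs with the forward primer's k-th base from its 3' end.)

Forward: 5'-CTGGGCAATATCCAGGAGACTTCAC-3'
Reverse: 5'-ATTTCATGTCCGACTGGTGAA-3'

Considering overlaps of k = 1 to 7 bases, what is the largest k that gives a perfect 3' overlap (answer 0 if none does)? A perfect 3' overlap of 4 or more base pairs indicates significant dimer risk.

Last 7 bases (5'→3') — forward …ACTTCAC, reverse …TGGTGAA.
Reverse complement of the reverse primer's last 7 bases: TTCACCA; its first k bases are the reverse complement of the reverse primer's last k bases, so a perfect k-base overlap needs the forward primer's last k bases to equal them.
Comparing (forward last k vs required): k=1: C vs T ✗; k=2: AC vs TT ✗; k=3: CAC vs TTC ✗; k=4: TCAC vs TTCA ✗; k=5: TTCAC vs TTCAC ✓; k=6: CTTCAC vs TTCACC ✗; k=7: ACTTCAC vs TTCACCA ✗.
Only k = 5 is perfect, so the longest perfect 3' overlap is 5.

Longest perfect overlap: 5 complementary base pairs; significant dimer risk (threshold 4).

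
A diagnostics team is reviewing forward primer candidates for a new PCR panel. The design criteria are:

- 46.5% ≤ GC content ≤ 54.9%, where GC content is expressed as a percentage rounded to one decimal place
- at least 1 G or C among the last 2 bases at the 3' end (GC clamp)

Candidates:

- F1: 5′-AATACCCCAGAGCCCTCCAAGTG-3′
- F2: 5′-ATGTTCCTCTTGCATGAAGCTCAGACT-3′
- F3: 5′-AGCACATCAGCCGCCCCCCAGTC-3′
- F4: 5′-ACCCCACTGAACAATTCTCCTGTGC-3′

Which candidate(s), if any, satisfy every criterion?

F4 only.

F1 (23 nt, A=7 T=3 G=4 C=9): GC 13/23 = 56.5%, outside 46.5–54.9% ✗; 3' end TG has 1 G/C ✓ — fails.
F2 (27 nt, A=6 T=9 G=5 C=7): GC 12/27 = 44.4%, outside 46.5–54.9% ✗; 3' end CT has 1 G/C ✓ — fails.
F3 (23 nt, A=5 T=2 G=4 C=12): GC 16/23 = 69.6%, outside 46.5–54.9% ✗; 3' end TC has 1 G/C ✓ — fails.
F4 (25 nt, A=6 T=6 G=3 C=10): GC 13/25 = 52.0% ✓; 3' end GC has 2 G/C ✓ — passes.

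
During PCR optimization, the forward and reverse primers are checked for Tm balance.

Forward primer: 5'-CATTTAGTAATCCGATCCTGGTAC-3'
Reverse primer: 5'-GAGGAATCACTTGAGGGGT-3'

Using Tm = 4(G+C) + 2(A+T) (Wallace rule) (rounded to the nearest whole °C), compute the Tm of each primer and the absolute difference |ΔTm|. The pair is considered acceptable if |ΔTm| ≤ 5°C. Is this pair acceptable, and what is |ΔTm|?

|ΔTm| = 10°C; the pair is not acceptable.

Forward: A=6 T=8 G=4 C=6 → Tm = 2·14 + 4·10 = 68°C.
Reverse: A=5 T=4 G=8 C=2 → Tm = 2·9 + 4·10 = 58°C.
|ΔTm| = |68 − 58| = 10°C, > 5°C.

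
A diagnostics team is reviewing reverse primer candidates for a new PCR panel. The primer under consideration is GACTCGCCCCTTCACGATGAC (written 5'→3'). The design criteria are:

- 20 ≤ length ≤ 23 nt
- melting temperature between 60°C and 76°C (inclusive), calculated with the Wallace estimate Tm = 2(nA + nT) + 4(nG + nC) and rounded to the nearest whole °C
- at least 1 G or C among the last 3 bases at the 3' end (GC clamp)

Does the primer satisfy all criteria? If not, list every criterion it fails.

Meets all criteria.

Base counts: A=4, T=4, G=4, C=9 (length 21).
length: length 21 ✓
Tm: Tm = 2·8 + 4·13 = 68°C ✓
GC clamp: 3' end GAC has 2 G/C ✓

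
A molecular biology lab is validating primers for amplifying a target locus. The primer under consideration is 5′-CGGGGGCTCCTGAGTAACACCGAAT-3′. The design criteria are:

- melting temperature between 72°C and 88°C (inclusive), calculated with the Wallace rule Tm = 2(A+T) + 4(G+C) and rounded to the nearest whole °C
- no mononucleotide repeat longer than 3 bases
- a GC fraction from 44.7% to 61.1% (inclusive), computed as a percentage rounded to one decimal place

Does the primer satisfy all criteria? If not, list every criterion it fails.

Base counts: A=6, T=4, G=8, C=7 (length 25).
Tm: Tm = 2·10 + 4·15 = 80°C ✓
homopolymer run: longest run = 5, exceeds 3 ✗
GC content: GC 15/25 = 60.0% ✓

Fails: homopolymer run.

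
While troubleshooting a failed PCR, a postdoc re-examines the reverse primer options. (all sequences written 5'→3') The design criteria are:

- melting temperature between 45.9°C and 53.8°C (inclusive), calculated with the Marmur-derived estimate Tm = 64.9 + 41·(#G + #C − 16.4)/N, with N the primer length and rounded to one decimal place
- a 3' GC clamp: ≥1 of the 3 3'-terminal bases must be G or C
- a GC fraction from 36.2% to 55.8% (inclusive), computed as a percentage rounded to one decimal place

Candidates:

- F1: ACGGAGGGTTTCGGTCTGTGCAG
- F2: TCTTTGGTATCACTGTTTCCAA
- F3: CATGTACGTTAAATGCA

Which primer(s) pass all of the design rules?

F2 only.

F1 (23 nt, A=3 T=6 G=10 C=4): Tm = 64.9 + 41·(14 − 16.4)/23 = 60.6°C, outside 45.9–53.8°C ✗; 3' end CAG has 2 G/C ✓; GC 14/23 = 60.9%, outside 36.2–55.8% ✗ — fails.
F2 (22 nt, A=4 T=10 G=3 C=5): Tm = 64.9 + 41·(8 − 16.4)/22 = 49.2°C ✓; 3' end CAA has 1 G/C ✓; GC 8/22 = 36.4% ✓ — passes.
F3 (17 nt, A=6 T=5 G=3 C=3): Tm = 64.9 + 41·(6 − 16.4)/17 = 39.8°C, outside 45.9–53.8°C ✗; 3' end GCA has 2 G/C ✓; GC 6/17 = 35.3%, outside 36.2–55.8% ✗ — fails.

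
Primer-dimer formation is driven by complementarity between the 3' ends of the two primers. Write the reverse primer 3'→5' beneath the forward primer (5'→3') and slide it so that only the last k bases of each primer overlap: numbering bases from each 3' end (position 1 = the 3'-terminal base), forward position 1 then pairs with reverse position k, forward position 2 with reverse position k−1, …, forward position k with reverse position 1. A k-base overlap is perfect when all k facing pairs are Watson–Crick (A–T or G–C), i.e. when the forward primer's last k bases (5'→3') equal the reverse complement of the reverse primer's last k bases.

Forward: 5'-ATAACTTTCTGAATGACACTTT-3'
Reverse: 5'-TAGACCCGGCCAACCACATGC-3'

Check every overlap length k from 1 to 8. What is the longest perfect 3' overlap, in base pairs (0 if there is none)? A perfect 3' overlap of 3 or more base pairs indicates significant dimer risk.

Longest perfect overlap: 0 complementary base pairs; below the dimer-risk threshold (threshold 3).

Last 8 bases (5'→3') — forward …GACACTTT, reverse …CCACATGC.
Reverse complement of the reverse primer's last 8 bases: GCATGTGG; its first k bases are the reverse complement of the reverse primer's last k bases, so a perfect k-base overlap needs the forward primer's last k bases to equal them.
Comparing (forward last k vs required): k=1: T vs G ✗; k=2: TT vs GC ✗; k=3: TTT vs GCA ✗; k=4: CTTT vs GCAT ✗; k=5: ACTTT vs GCATG ✗; k=6: CACTTT vs GCATGT ✗; k=7: ACACTTT vs GCATGTG ✗; k=8: GACACTTT vs GCATGTGG ✗.
No overlap length from 1 to 8 is perfect, so the longest perfect 3' overlap is 0.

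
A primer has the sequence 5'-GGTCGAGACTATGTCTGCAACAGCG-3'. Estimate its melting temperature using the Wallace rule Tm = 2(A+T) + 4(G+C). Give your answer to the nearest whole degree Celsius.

Base counts: A=6, T=5, G=8, C=6 (length 25).
Tm = 2·(6+5) + 4·(8+6) = 2·11 + 4·14 = 22 + 56 = 78°C.

78°C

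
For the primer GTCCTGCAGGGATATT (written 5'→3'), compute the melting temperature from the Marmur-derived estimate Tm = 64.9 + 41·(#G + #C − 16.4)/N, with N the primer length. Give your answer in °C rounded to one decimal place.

43.4°C

Base counts: A=3, T=5, G=5, C=3; G+C = 8, N = 16.
Tm = 64.9 + 41·(8 − 16.4)/16 = 64.9 + -344.40/16 = 43.4°C.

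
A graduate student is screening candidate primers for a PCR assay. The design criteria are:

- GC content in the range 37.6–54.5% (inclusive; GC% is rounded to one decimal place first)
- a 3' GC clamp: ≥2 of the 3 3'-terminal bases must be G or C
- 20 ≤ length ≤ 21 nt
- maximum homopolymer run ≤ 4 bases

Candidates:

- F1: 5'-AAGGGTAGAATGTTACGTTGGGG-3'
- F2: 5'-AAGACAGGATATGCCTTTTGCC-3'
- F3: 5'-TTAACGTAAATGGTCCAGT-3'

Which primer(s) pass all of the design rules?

None of the candidates satisfy all criteria.

F1 (23 nt, A=6 T=6 G=10 C=1): GC 11/23 = 47.8% ✓; 3' end GGG has 3 G/C ✓; length 23, outside 20–21 ✗; longest run = 4 ✓ — fails.
F2 (22 nt, A=6 T=6 G=5 C=5): GC 10/22 = 45.5% ✓; 3' end GCC has 3 G/C ✓; length 22, outside 20–21 ✗; longest run = 4 ✓ — fails.
F3 (19 nt, A=6 T=6 G=4 C=3): GC 7/19 = 36.8%, outside 37.6–54.5% ✗; 3' end AGT has 1 G/C, need ≥2 ✗; length 19, outside 20–21 ✗; longest run = 3 ✓ — fails.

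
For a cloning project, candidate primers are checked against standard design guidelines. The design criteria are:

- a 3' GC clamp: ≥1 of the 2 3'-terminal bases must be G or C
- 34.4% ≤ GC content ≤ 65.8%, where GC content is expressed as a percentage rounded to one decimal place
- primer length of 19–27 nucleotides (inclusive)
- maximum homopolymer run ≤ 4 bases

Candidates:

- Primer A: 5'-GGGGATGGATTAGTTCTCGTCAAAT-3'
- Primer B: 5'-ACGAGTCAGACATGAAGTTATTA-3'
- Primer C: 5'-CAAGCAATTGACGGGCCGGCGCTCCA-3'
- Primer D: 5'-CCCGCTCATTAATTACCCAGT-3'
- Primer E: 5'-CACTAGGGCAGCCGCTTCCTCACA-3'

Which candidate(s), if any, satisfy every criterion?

Primer A (25 nt, A=6 T=8 G=8 C=3): 3' end AT has 0 G/C, need ≥1 ✗; GC 11/25 = 44.0% ✓; length 25 ✓; longest run = 4 ✓ — fails.
Primer B (23 nt, A=9 T=6 G=5 C=3): 3' end TA has 0 G/C, need ≥1 ✗; GC 8/23 = 34.8% ✓; length 23 ✓; longest run = 2 ✓ — fails.
Primer C (26 nt, A=6 T=3 G=8 C=9): 3' end CA has 1 G/C ✓; GC 17/26 = 65.4% ✓; length 26 ✓; longest run = 3 ✓ — passes.
Primer D (21 nt, A=5 T=6 G=2 C=8): 3' end GT has 1 G/C ✓; GC 10/21 = 47.6% ✓; length 21 ✓; longest run = 3 ✓ — passes.
Primer E (24 nt, A=5 T=4 G=5 C=10): 3' end CA has 1 G/C ✓; GC 15/24 = 62.5% ✓; length 24 ✓; longest run = 3 ✓ — passes.

Primer C, Primer D and Primer E.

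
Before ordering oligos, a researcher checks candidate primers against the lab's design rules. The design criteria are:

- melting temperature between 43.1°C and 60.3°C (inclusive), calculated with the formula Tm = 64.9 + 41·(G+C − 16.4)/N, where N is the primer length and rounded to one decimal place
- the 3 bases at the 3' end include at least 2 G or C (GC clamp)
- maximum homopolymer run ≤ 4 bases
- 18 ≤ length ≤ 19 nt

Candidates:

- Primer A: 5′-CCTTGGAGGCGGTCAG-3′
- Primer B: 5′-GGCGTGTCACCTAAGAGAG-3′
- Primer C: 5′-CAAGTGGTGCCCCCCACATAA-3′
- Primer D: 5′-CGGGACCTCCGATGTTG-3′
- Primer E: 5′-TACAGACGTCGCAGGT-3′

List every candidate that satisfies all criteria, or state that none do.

Primer B only.

Primer A (16 nt, A=2 T=3 G=7 C=4): Tm = 64.9 + 41·(11 − 16.4)/16 = 51.1°C ✓; 3' end CAG has 2 G/C ✓; longest run = 2 ✓; length 16, outside 18–19 ✗ — fails.
Primer B (19 nt, A=5 T=3 G=7 C=4): Tm = 64.9 + 41·(11 − 16.4)/19 = 53.2°C ✓; 3' end GAG has 2 G/C ✓; longest run = 2 ✓; length 19 ✓ — passes.
Primer C (21 nt, A=6 T=3 G=4 C=8): Tm = 64.9 + 41·(12 − 16.4)/21 = 56.3°C ✓; 3' end TAA has 0 G/C, need ≥2 ✗; longest run = 6, exceeds 4 ✗; length 21, outside 18–19 ✗ — fails.
Primer D (17 nt, A=2 T=4 G=6 C=5): Tm = 64.9 + 41·(11 − 16.4)/17 = 51.9°C ✓; 3' end TTG has 1 G/C, need ≥2 ✗; longest run = 3 ✓; length 17, outside 18–19 ✗ — fails.
Primer E (16 nt, A=4 T=3 G=5 C=4): Tm = 64.9 + 41·(9 − 16.4)/16 = 45.9°C ✓; 3' end GGT has 2 G/C ✓; longest run = 2 ✓; length 16, outside 18–19 ✗ — fails.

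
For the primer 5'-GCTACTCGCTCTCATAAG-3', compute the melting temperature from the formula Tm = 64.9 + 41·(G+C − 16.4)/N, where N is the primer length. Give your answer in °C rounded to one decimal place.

Base counts: A=4, T=5, G=3, C=6; G+C = 9, N = 18.
Tm = 64.9 + 41·(9 − 16.4)/18 = 64.9 + -303.40/18 = 48.0°C.

48.0°C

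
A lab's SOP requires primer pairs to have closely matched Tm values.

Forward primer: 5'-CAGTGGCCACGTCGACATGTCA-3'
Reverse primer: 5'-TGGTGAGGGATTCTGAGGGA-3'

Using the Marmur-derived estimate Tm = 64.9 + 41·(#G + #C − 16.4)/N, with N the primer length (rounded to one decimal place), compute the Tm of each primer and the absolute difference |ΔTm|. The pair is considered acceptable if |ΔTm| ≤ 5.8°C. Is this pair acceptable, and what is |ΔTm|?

Forward: G+C = 13, N = 22 → Tm = 64.9 + 41·(13 − 16.4)/22 = 58.6°C.
Reverse: G+C = 11, N = 20 → Tm = 64.9 + 41·(11 − 16.4)/20 = 53.8°C.
|ΔTm| = |58.6 − 53.8| = 4.8°C, ≤ 5.8°C.

|ΔTm| = 4.8°C; the pair is acceptable.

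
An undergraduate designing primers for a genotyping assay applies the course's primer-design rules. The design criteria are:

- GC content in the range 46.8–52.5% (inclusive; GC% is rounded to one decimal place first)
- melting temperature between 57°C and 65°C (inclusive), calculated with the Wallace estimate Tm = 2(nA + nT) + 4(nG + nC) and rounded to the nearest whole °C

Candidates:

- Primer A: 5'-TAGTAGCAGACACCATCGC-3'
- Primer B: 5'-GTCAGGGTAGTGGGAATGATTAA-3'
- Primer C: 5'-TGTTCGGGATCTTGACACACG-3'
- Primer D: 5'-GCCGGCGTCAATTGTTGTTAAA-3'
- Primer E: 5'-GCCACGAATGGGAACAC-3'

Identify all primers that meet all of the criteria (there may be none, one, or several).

Primer C only.

Primer A (19 nt, A=6 T=3 G=4 C=6): GC 10/19 = 52.6%, outside 46.8–52.5% ✗; Tm = 2·9 + 4·10 = 58°C ✓ — fails.
Primer B (23 nt, A=7 T=6 G=9 C=1): GC 10/23 = 43.5%, outside 46.8–52.5% ✗; Tm = 2·13 + 4·10 = 66°C, outside 57–65°C ✗ — fails.
Primer C (21 nt, A=4 T=6 G=6 C=5): GC 11/21 = 52.4% ✓; Tm = 2·10 + 4·11 = 64°C ✓ — passes.
Primer D (22 nt, A=5 T=7 G=6 C=4): GC 10/22 = 45.5%, outside 46.8–52.5% ✗; Tm = 2·12 + 4·10 = 64°C ✓ — fails.
Primer E (17 nt, A=6 T=1 G=5 C=5): GC 10/17 = 58.8%, outside 46.8–52.5% ✗; Tm = 2·7 + 4·10 = 54°C, outside 57–65°C ✗ — fails.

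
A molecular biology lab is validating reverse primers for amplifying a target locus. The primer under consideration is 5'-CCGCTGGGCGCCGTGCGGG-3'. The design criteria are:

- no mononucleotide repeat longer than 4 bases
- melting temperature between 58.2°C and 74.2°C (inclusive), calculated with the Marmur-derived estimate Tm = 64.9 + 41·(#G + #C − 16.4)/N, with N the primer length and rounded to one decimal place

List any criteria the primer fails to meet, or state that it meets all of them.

Meets all criteria.

Base counts: A=0, T=2, G=10, C=7 (length 19).
homopolymer run: longest run = 3 ✓
Tm: Tm = 64.9 + 41·(17 − 16.4)/19 = 66.2°C ✓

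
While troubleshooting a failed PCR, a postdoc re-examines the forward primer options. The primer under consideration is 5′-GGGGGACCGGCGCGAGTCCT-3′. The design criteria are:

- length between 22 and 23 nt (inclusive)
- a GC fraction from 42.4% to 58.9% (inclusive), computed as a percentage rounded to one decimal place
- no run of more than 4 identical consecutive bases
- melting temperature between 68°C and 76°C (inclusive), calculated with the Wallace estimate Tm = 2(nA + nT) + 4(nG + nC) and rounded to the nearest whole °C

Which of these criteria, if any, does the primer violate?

Base counts: A=2, T=2, G=10, C=6 (length 20).
length: length 20, outside 22–23 ✗
GC content: GC 16/20 = 80.0%, outside 42.4–58.9% ✗
homopolymer run: longest run = 5, exceeds 4 ✗
Tm: Tm = 2·4 + 4·16 = 72°C ✓

Fails: length, GC content, homopolymer run.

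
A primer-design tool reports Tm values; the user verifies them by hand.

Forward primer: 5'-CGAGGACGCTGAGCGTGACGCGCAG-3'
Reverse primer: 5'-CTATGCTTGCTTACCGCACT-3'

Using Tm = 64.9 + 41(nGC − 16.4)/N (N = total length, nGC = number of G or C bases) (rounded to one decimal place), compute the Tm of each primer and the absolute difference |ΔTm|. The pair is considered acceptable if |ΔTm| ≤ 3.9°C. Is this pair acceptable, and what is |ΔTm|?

Forward: G+C = 18, N = 25 → Tm = 64.9 + 41·(18 − 16.4)/25 = 67.5°C.
Reverse: G+C = 10, N = 20 → Tm = 64.9 + 41·(10 − 16.4)/20 = 51.8°C.
|ΔTm| = |67.5 − 51.8| = 15.7°C, > 3.9°C.

|ΔTm| = 15.7°C; the pair is not acceptable.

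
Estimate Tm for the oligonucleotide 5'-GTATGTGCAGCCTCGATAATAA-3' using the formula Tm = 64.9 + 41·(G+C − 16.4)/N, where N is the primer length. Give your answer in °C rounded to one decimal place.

51.1°C

Base counts: A=7, T=6, G=5, C=4; G+C = 9, N = 22.
Tm = 64.9 + 41·(9 − 16.4)/22 = 64.9 + -303.40/22 = 51.1°C.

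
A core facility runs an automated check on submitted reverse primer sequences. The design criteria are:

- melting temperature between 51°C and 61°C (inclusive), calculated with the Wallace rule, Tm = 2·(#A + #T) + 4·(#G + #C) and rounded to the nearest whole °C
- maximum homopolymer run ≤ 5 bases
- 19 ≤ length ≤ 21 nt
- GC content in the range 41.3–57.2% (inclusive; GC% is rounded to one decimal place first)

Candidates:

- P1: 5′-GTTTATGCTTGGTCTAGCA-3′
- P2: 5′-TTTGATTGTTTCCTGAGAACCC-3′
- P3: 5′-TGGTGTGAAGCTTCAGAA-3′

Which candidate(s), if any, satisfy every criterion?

P1 (19 nt, A=3 T=8 G=5 C=3): Tm = 2·11 + 4·8 = 54°C ✓; longest run = 3 ✓; length 19 ✓; GC 8/19 = 42.1% ✓ — passes.
P2 (22 nt, A=4 T=9 G=4 C=5): Tm = 2·13 + 4·9 = 62°C, outside 51–61°C ✗; longest run = 3 ✓; length 22, outside 19–21 ✗; GC 9/22 = 40.9%, outside 41.3–57.2% ✗ — fails.
P3 (18 nt, A=5 T=5 G=6 C=2): Tm = 2·10 + 4·8 = 52°C ✓; longest run = 2 ✓; length 18, outside 19–21 ✗; GC 8/18 = 44.4% ✓ — fails.

P1 only.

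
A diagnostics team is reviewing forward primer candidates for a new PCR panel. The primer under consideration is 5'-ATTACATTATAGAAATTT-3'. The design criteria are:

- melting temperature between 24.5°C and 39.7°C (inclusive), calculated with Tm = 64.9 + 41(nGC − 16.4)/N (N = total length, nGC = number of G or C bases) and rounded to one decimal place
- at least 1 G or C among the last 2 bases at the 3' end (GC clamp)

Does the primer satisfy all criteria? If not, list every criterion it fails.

Fails: GC clamp.

Base counts: A=8, T=8, G=1, C=1 (length 18).
Tm: Tm = 64.9 + 41·(2 − 16.4)/18 = 32.1°C ✓
GC clamp: 3' end TT has 0 G/C, need ≥1 ✗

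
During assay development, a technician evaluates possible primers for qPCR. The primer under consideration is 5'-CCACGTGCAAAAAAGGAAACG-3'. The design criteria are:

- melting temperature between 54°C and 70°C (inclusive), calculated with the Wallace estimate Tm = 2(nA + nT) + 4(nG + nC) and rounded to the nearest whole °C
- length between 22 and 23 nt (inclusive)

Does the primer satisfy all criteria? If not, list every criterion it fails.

Base counts: A=10, T=1, G=5, C=5 (length 21).
Tm: Tm = 2·11 + 4·10 = 62°C ✓
length: length 21, outside 22–23 ✗

Fails: length.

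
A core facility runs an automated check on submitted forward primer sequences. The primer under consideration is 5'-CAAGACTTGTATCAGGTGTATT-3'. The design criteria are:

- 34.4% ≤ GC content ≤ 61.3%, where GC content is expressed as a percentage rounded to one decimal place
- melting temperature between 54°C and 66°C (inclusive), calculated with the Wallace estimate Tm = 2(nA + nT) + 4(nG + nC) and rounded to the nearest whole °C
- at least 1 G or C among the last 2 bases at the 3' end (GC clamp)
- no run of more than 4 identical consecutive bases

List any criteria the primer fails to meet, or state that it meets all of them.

Fails: GC clamp.

Base counts: A=6, T=8, G=5, C=3 (length 22).
GC content: GC 8/22 = 36.4% ✓
Tm: Tm = 2·14 + 4·8 = 60°C ✓
GC clamp: 3' end TT has 0 G/C, need ≥1 ✗
homopolymer run: longest run = 2 ✓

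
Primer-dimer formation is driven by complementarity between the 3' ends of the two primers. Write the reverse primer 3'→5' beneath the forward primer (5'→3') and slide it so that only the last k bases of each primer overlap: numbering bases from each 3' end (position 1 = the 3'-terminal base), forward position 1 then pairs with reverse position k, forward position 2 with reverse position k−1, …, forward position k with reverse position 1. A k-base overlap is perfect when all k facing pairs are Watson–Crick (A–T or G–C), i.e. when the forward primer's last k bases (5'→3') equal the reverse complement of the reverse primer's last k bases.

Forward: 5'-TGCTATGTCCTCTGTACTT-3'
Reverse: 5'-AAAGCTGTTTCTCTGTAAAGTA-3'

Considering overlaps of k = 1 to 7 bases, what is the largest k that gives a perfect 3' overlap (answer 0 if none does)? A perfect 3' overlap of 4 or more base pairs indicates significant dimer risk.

Longest perfect overlap: 5 complementary base pairs; significant dimer risk (threshold 4).

Last 7 bases (5'→3') — forward …TGTACTT, reverse …TAAAGTA.
Reverse complement of the reverse primer's last 7 bases: TACTTTA; its first k bases are the reverse complement of the reverse primer's last k bases, so a perfect k-base overlap needs the forward primer's last k bases to equal them.
Comparing (forward last k vs required): k=1: T vs T ✓; k=2: TT vs TA ✗; k=3: CTT vs TAC ✗; k=4: ACTT vs TACT ✗; k=5: TACTT vs TACTT ✓; k=6: GTACTT vs TACTTT ✗; k=7: TGTACTT vs TACTTTA ✗.
Perfect overlaps at k = 1, 5; the largest is 5.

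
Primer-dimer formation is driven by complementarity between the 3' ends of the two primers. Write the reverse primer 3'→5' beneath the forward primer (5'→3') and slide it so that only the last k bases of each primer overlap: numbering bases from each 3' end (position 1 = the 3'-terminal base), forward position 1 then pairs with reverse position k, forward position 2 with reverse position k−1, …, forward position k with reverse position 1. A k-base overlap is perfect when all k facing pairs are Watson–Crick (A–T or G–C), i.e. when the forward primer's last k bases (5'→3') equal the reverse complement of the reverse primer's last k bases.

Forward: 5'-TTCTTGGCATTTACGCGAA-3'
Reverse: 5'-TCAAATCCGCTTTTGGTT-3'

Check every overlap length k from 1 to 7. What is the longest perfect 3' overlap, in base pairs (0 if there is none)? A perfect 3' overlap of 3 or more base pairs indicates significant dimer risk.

Longest perfect overlap: 2 complementary base pairs; below the dimer-risk threshold (threshold 3).

Last 7 bases (5'→3') — forward …ACGCGAA, reverse …TTTGGTT.
Reverse complement of the reverse primer's last 7 bases: AACCAAA; its first k bases are the reverse complement of the reverse primer's last k bases, so a perfect k-base overlap needs the forward primer's last k bases to equal them.
Comparing (forward last k vs required): k=1: A vs A ✓; k=2: AA vs AA ✓; k=3: GAA vs AAC ✗; k=4: CGAA vs AACC ✗; k=5: GCGAA vs AACCA ✗; k=6: CGCGAA vs AACCAA ✗; k=7: ACGCGAA vs AACCAAA ✗.
Perfect overlaps at k = 1, 2; the largest is 2.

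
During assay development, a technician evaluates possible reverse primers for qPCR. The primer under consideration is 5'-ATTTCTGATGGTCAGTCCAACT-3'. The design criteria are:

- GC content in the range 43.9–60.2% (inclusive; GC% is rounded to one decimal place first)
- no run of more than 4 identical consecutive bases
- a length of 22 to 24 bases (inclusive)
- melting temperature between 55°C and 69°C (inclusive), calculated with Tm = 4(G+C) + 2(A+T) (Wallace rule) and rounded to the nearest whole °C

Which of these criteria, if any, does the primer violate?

Fails: GC content.

Base counts: A=5, T=8, G=4, C=5 (length 22).
GC content: GC 9/22 = 40.9%, outside 43.9–60.2% ✗
homopolymer run: longest run = 3 ✓
length: length 22 ✓
Tm: Tm = 2·13 + 4·9 = 62°C ✓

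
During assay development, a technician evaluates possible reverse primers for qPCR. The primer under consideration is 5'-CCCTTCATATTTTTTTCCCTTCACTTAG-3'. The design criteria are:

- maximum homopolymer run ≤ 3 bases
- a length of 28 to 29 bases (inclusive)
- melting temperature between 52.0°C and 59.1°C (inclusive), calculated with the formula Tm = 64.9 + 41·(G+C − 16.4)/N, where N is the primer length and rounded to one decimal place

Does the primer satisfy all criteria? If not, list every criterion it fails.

Fails: homopolymer run.

Base counts: A=4, T=14, G=1, C=9 (length 28).
homopolymer run: longest run = 7, exceeds 3 ✗
length: length 28 ✓
Tm: Tm = 64.9 + 41·(10 − 16.4)/28 = 55.5°C ✓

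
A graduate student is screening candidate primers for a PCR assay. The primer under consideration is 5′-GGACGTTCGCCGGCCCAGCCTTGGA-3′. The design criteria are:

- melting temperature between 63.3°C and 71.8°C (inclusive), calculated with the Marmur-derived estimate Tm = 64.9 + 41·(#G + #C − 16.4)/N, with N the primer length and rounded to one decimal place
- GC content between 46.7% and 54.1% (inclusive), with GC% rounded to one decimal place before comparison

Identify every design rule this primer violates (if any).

Fails: GC content.

Base counts: A=3, T=4, G=9, C=9 (length 25).
Tm: Tm = 64.9 + 41·(18 − 16.4)/25 = 67.5°C ✓
GC content: GC 18/25 = 72.0%, outside 46.7–54.1% ✗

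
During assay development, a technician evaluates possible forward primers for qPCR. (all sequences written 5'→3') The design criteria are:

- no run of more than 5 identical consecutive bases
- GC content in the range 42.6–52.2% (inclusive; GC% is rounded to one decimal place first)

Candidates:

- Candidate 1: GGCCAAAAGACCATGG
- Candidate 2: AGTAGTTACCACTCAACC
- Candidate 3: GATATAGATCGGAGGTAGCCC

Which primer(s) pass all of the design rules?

Candidate 1 (16 nt, A=6 T=1 G=5 C=4): longest run = 4 ✓; GC 9/16 = 56.3%, outside 42.6–52.2% ✗ — fails.
Candidate 2 (18 nt, A=6 T=4 G=2 C=6): longest run = 2 ✓; GC 8/18 = 44.4% ✓ — passes.
Candidate 3 (21 nt, A=6 T=4 G=7 C=4): longest run = 3 ✓; GC 11/21 = 52.4%, outside 42.6–52.2% ✗ — fails.

Candidate 2 only.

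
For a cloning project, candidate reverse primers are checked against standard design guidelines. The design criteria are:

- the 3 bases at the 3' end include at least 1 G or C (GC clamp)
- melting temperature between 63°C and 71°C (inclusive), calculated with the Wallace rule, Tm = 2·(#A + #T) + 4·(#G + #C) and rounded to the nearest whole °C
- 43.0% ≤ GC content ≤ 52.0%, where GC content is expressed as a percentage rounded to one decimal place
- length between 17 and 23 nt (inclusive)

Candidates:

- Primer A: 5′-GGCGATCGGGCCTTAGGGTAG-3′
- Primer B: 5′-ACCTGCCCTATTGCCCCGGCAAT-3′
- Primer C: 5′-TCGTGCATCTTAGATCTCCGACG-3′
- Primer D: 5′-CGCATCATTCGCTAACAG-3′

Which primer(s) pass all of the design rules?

None of the candidates satisfy all criteria.

Primer A (21 nt, A=3 T=4 G=10 C=4): 3' end TAG has 1 G/C ✓; Tm = 2·7 + 4·14 = 70°C ✓; GC 14/21 = 66.7%, outside 43.0–52.0% ✗; length 21 ✓ — fails.
Primer B (23 nt, A=4 T=5 G=4 C=10): 3' end AAT has 0 G/C, need ≥1 ✗; Tm = 2·9 + 4·14 = 74°C, outside 63–71°C ✗; GC 14/23 = 60.9%, outside 43.0–52.0% ✗; length 23 ✓ — fails.
Primer C (23 nt, A=4 T=7 G=5 C=7): 3' end ACG has 2 G/C ✓; Tm = 2·11 + 4·12 = 70°C ✓; GC 12/23 = 52.2%, outside 43.0–52.0% ✗; length 23 ✓ — fails.
Primer D (18 nt, A=5 T=4 G=3 C=6): 3' end CAG has 2 G/C ✓; Tm = 2·9 + 4·9 = 54°C, outside 63–71°C ✗; GC 9/18 = 50.0% ✓; length 18 ✓ — fails.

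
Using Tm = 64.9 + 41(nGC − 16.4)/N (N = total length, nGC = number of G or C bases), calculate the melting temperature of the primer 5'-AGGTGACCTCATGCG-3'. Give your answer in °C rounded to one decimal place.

Base counts: A=3, T=3, G=5, C=4; G+C = 9, N = 15.
Tm = 64.9 + 41·(9 − 16.4)/15 = 64.9 + -303.40/15 = 44.7°C.

44.7°C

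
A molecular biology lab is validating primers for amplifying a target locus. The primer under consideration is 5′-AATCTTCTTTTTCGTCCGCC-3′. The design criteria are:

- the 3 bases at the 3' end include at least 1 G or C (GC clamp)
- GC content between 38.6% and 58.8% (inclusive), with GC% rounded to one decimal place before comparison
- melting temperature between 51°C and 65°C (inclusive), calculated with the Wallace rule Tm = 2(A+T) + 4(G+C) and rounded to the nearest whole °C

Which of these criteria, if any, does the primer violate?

Meets all criteria.

Base counts: A=2, T=9, G=2, C=7 (length 20).
GC clamp: 3' end GCC has 3 G/C ✓
GC content: GC 9/20 = 45.0% ✓
Tm: Tm = 2·11 + 4·9 = 58°C ✓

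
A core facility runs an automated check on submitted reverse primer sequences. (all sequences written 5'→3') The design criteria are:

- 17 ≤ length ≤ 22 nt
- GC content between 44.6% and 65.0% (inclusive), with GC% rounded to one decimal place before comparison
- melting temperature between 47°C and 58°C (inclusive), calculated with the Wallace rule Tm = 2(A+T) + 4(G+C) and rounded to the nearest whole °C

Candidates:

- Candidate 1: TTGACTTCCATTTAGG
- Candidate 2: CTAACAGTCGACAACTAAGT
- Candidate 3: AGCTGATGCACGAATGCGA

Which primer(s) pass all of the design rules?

Candidate 1 (16 nt, A=3 T=7 G=3 C=3): length 16, outside 17–22 ✗; GC 6/16 = 37.5%, outside 44.6–65.0% ✗; Tm = 2·10 + 4·6 = 44°C, outside 47–58°C ✗ — fails.
Candidate 2 (20 nt, A=8 T=4 G=3 C=5): length 20 ✓; GC 8/20 = 40.0%, outside 44.6–65.0% ✗; Tm = 2·12 + 4·8 = 56°C ✓ — fails.
Candidate 3 (19 nt, A=6 T=3 G=6 C=4): length 19 ✓; GC 10/19 = 52.6% ✓; Tm = 2·9 + 4·10 = 58°C ✓ — passes.

Candidate 3 only.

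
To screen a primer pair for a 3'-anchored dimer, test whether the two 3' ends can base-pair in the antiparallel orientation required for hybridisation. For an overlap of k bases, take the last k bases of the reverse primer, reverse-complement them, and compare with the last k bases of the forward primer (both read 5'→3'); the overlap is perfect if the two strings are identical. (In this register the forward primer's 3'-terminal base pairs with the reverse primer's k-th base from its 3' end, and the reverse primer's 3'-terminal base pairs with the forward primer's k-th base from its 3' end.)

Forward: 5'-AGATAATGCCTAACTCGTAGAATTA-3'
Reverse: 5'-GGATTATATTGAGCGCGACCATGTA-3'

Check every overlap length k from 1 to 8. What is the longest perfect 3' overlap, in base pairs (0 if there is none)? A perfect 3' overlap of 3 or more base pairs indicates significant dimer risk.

Last 8 bases (5'→3') — forward …TAGAATTA, reverse …ACCATGTA.
Reverse complement of the reverse primer's last 8 bases: TACATGGT; its first k bases are the reverse complement of the reverse primer's last k bases, so a perfect k-base overlap needs the forward primer's last k bases to equal them.
Comparing (forward last k vs required): k=1: A vs T ✗; k=2: TA vs TA ✓; k=3: TTA vs TAC ✗; k=4: ATTA vs TACA ✗; k=5: AATTA vs TACAT ✗; k=6: GAATTA vs TACATG ✗; k=7: AGAATTA vs TACATGG ✗; k=8: TAGAATTA vs TACATGGT ✗.
Only k = 2 is perfect, so the longest perfect 3' overlap is 2.

Longest perfect overlap: 2 complementary base pairs; below the dimer-risk threshold (threshold 3).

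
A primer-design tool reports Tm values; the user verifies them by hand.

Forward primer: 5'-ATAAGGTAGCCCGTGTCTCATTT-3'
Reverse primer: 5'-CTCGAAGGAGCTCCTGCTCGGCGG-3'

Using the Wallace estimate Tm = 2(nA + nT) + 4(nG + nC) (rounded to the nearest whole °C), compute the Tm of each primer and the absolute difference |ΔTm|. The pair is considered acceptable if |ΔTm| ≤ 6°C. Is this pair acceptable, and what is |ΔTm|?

|ΔTm| = 16°C; the pair is not acceptable.

Forward: A=5 T=8 G=5 C=5 → Tm = 2·13 + 4·10 = 66°C.
Reverse: A=3 T=4 G=9 C=8 → Tm = 2·7 + 4·17 = 82°C.
|ΔTm| = |66 − 82| = 16°C, > 6°C.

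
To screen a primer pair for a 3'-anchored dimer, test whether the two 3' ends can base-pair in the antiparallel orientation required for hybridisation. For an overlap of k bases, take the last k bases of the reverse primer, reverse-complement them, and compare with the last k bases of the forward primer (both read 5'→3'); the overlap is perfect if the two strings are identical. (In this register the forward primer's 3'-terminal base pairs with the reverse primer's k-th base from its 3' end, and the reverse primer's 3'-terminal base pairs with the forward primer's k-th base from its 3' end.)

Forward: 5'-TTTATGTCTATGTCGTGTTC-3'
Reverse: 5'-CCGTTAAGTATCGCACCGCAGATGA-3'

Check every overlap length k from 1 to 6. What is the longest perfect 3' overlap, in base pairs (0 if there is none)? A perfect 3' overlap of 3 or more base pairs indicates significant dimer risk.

Longest perfect overlap: 2 complementary base pairs; below the dimer-risk threshold (threshold 3).

Last 6 bases (5'→3') — forward …GTGTTC, reverse …AGATGA.
Reverse complement of the reverse primer's last 6 bases: TCATCT; its first k bases are the reverse complement of the reverse primer's last k bases, so a perfect k-base overlap needs the forward primer's last k bases to equal them.
Comparing (forward last k vs required): k=1: C vs T ✗; k=2: TC vs TC ✓; k=3: TTC vs TCA ✗; k=4: GTTC vs TCAT ✗; k=5: TGTTC vs TCATC ✗; k=6: GTGTTC vs TCATCT ✗.
Only k = 2 is perfect, so the longest perfect 3' overlap is 2.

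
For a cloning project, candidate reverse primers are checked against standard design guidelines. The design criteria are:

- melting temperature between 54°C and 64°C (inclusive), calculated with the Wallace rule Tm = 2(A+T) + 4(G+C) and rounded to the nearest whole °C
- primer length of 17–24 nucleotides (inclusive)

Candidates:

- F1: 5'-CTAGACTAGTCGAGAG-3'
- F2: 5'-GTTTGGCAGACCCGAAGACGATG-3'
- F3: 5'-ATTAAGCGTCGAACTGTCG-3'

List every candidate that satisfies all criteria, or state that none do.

F3 only.

F1 (16 nt, A=5 T=3 G=5 C=3): Tm = 2·8 + 4·8 = 48°C, outside 54–64°C ✗; length 16, outside 17–24 ✗ — fails.
F2 (23 nt, A=6 T=4 G=8 C=5): Tm = 2·10 + 4·13 = 72°C, outside 54–64°C ✗; length 23 ✓ — fails.
F3 (19 nt, A=5 T=5 G=5 C=4): Tm = 2·10 + 4·9 = 56°C ✓; length 19 ✓ — passes.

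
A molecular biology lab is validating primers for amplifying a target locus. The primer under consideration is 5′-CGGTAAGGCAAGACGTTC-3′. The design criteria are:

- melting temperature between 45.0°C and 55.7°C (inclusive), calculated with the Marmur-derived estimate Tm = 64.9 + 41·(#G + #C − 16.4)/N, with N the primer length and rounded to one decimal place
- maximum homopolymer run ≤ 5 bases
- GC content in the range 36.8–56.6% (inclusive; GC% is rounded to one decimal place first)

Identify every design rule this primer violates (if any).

Meets all criteria.

Base counts: A=5, T=3, G=6, C=4 (length 18).
Tm: Tm = 64.9 + 41·(10 − 16.4)/18 = 50.3°C ✓
homopolymer run: longest run = 2 ✓
GC content: GC 10/18 = 55.6% ✓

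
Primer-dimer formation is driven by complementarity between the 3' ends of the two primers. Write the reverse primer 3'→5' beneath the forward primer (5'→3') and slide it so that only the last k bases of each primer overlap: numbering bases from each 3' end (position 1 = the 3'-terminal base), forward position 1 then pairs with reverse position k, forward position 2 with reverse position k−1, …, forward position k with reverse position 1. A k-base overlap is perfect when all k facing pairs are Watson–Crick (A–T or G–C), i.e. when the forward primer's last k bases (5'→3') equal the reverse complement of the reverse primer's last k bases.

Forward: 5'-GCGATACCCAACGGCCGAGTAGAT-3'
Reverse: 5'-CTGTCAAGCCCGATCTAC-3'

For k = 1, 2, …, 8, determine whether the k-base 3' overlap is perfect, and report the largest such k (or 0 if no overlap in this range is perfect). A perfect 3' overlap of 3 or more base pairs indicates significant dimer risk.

Last 8 bases (5'→3') — forward …GAGTAGAT, reverse …CGATCTAC.
Reverse complement of the reverse primer's last 8 bases: GTAGATCG; its first k bases are the reverse complement of the reverse primer's last k bases, so a perfect k-base overlap needs the forward primer's last k bases to equal them.
Comparing (forward last k vs required): k=1: T vs G ✗; k=2: AT vs GT ✗; k=3: GAT vs GTA ✗; k=4: AGAT vs GTAG ✗; k=5: TAGAT vs GTAGA ✗; k=6: GTAGAT vs GTAGAT ✓; k=7: AGTAGAT vs GTAGATC ✗; k=8: GAGTAGAT vs GTAGATCG ✗.
Only k = 6 is perfect, so the longest perfect 3' overlap is 6.

Longest perfect overlap: 6 complementary base pairs; significant dimer risk (threshold 3).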